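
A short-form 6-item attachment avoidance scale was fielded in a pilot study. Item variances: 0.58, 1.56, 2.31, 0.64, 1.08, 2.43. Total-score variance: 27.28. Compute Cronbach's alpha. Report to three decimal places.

sum of item variances = 0.58 + 1.56 + 2.31 + 0.64 + 1.08 + 2.43 = 8.60
α = (k/(k−1))·(1 − sum of item variances/total variance) = (6/5)·(1 − 8.60/27.28) = 0.822

Cronbach's alpha = 0.822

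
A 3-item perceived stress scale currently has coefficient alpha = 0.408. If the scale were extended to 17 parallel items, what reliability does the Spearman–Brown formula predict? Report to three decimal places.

predicted reliability = 0.796

Length factor m = 17/3 = 5.6667
α' = m·α / (1 + (m−1)·α)
   = 17/3 × 0.408 / (1 + (17/3 − 1) × 0.408)
   = 2.3120 / 2.9040 = 0.796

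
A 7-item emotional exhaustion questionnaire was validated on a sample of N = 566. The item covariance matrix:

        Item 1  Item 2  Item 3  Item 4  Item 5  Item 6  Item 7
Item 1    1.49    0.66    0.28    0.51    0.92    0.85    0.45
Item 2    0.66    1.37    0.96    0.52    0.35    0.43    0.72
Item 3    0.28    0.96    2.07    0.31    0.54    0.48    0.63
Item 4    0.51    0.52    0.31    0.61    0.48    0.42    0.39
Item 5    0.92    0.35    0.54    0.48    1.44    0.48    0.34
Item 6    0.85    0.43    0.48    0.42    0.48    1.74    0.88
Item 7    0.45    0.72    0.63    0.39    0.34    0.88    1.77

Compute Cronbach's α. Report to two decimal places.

Σσᵢ² = 1.49 + 1.37 + 2.07 + 0.61 + 1.44 + 1.74 + 1.77 = 10.49
Σ_{i<j} σ_ij = 11.60
σ²_total = 10.49 + 2 × 11.60 = 33.69
α = (k/(k−1))·(1 − Σσᵢ²/σ²_total) = (7/6)·(1 − 10.49/33.69) = 0.80

Cronbach's α = 0.80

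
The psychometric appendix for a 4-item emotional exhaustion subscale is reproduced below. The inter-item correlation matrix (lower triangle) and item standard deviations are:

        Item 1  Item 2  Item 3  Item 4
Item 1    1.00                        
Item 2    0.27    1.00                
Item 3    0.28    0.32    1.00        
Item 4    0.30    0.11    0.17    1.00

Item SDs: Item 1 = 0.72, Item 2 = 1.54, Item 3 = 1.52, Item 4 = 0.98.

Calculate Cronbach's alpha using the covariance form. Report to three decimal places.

Σσ²ᵢ = 0.72² + 1.54² + 1.52² + 0.98² = 6.1608
Covariances σ_ij = r_ij · s_i · s_j:
  σ(Item 1,Item 2) = 0.27 × 0.72 × 1.54 = 0.2994
  σ(Item 1,Item 3) = 0.28 × 0.72 × 1.52 = 0.3064
  σ(Item 1,Item 4) = 0.30 × 0.72 × 0.98 = 0.2117
  σ(Item 2,Item 3) = 0.32 × 1.54 × 1.52 = 0.7491
  σ(Item 2,Item 4) = 0.11 × 1.54 × 0.98 = 0.1660
  σ(Item 3,Item 4) = 0.17 × 1.52 × 0.98 = 0.2532
σ²_T = Σσ²ᵢ + 2·Σσ_ij = 6.1608 + 2 × 1.9858 = 10.1324
α = (4/3)·(1 − 6.1608/10.1324) = 0.523

Cronbach's alpha = 0.523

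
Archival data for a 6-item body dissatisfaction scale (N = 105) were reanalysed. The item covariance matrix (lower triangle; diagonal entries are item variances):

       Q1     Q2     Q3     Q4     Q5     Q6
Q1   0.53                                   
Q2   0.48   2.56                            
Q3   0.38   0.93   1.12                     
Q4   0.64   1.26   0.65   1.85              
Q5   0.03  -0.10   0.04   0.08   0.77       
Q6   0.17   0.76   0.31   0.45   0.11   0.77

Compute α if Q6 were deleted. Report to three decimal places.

Remaining items: Q1, Q2, Q3, Q4, Q5 (k = 5).
Σσ²ᵢ = 0.53 + 2.56 + 1.12 + 1.85 + 0.77 = 6.83
σ²_total = 6.83 + 2 × 4.39 = 15.61
α (item deleted) = (5/4)·(1 − 6.83/15.61) = 0.703

α = 0.703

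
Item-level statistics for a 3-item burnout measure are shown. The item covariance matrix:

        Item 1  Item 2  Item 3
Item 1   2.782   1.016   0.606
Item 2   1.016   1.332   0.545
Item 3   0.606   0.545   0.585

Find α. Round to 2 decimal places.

α = 0.72

Σσ²ᵢ = 2.782 + 1.332 + 0.585 = 4.699
Sum of the distinct covariances = 2.167
σ²_total = 4.699 + 2 × 2.167 = 9.033
α = (k/(k−1))·(1 − Σσ²ᵢ/σ²_total) = (3/2)·(1 − 4.699/9.033) = 0.72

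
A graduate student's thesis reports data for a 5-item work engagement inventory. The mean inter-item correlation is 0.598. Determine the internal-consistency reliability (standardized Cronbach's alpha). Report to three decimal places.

α = 0.881

Standardized α = k·r̄ / (1 + (k−1)·r̄) = 5 × 0.598 / (1 + 4 × 0.598)
  = 2.9900 / 3.3920 = 0.881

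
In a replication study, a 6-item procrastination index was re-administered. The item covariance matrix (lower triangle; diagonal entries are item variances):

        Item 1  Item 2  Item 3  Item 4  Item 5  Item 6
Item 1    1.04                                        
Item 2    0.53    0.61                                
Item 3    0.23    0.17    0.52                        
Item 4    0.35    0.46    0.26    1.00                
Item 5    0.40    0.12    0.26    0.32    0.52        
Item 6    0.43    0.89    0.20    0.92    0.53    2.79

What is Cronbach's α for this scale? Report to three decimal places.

Σσᵢ² = 1.04 + 0.61 + 0.52 + 1.00 + 0.52 + 2.79 = 6.48
Sum of the distinct covariances = 6.07
σ²_T = 6.48 + 2 × 6.07 = 18.62
α = (k/(k−1))·(1 − Σσᵢ²/σ²_T) = (6/5)·(1 − 6.48/18.62) = 0.782

α = 0.782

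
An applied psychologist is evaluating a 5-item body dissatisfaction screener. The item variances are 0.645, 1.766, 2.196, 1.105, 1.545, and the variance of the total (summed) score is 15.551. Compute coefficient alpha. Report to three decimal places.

sum of item variances = 0.645 + 1.766 + 2.196 + 1.105 + 1.545 = 7.257
α = (k/(k−1))·(1 − sum of item variances/σ²_T) = (5/4)·(1 − 7.257/15.551) = 0.667

coefficient alpha = 0.667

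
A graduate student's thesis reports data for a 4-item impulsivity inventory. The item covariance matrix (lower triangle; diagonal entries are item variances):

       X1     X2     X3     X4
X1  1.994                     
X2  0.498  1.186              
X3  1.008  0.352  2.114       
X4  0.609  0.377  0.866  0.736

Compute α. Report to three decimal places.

α = 0.736

Σσ²ᵢ = 1.994 + 1.186 + 2.114 + 0.736 = 6.030
Sum of the distinct covariances = 3.710
Var(T) = 6.030 + 2 × 3.710 = 13.450
α = (k/(k−1))·(1 − Σσ²ᵢ/Var(T)) = (4/3)·(1 − 6.030/13.450) = 0.736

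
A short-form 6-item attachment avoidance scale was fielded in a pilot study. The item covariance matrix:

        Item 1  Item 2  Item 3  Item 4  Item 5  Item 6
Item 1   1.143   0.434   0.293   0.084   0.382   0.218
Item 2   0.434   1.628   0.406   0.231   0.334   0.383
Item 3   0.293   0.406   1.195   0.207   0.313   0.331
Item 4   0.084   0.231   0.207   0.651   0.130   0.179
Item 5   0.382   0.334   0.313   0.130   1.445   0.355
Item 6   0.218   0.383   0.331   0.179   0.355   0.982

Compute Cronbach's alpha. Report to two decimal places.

Σσᵢ² = 1.143 + 1.628 + 1.195 + 0.651 + 1.445 + 0.982 = 7.044
Sum of off-diagonal covariances = 4.280
Var(T) = 7.044 + 2 × 4.280 = 15.604
α = (k/(k−1))·(1 − Σσᵢ²/Var(T)) = (6/5)·(1 − 7.044/15.604) = 0.66

α = 0.66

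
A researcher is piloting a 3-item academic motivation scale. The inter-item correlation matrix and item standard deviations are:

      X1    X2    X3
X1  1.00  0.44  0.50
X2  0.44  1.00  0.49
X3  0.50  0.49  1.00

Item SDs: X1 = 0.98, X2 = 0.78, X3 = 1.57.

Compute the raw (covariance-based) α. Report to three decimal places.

α = 0.687

Σσ²ᵢ = 0.98² + 0.78² + 1.57² = 4.0337
Covariances σ_ij = r_ij · s_i · s_j:
  σ(X1,X2) = 0.44 × 0.98 × 0.78 = 0.3363
  σ(X1,X3) = 0.50 × 0.98 × 1.57 = 0.7693
  σ(X2,X3) = 0.49 × 0.78 × 1.57 = 0.6001
σ²_T = Σσ²ᵢ + 2·Σσ_ij = 4.0337 + 2 × 1.7057 = 7.4451
α = (3/2)·(1 − 4.0337/7.4451) = 0.687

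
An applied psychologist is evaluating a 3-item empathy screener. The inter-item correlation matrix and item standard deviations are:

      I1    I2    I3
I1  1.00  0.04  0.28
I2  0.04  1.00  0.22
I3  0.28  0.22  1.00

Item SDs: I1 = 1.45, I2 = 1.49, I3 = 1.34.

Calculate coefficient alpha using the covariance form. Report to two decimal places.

Σσ²ᵢ = 1.45² + 1.49² + 1.34² = 6.1182
Covariances σ_ij = r_ij · s_i · s_j:
  σ(I1,I2) = 0.04 × 1.45 × 1.49 = 0.0864
  σ(I1,I3) = 0.28 × 1.45 × 1.34 = 0.5440
  σ(I2,I3) = 0.22 × 1.49 × 1.34 = 0.4393
σ²_T = Σσ²ᵢ + 2·Σσ_ij = 6.1182 + 2 × 1.0697 = 8.2576
α = (3/2)·(1 − 6.1182/8.2576) = 0.39

α = 0.39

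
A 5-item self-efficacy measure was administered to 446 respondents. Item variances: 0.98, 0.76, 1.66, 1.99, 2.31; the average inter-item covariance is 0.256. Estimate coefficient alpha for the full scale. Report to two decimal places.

sum of item variances = 0.98 + 0.76 + 1.66 + 1.99 + 2.31 = 7.70
Sum of the 10 distinct covariances = 10 × 0.256 = 2.560
Var(T) = sum of item variances + 2·Σcov = 7.70 + 2 × 2.560 = 12.820
α = (5/4)·(1 − 7.70/12.820) = 0.50

α = 0.50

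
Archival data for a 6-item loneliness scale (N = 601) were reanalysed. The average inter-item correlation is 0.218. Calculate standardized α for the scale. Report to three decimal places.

α = 0.626

Standardized α = k·r̄ / (1 + (k−1)·r̄) = 6 × 0.218 / (1 + 5 × 0.218)
  = 1.3080 / 2.0900 = 0.626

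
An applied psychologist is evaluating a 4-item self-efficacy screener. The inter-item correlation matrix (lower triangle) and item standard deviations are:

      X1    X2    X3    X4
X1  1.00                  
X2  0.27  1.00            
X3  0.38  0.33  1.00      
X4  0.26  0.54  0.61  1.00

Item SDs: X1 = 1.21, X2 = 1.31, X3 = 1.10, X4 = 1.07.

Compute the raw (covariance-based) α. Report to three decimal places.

α = 0.717

Σσ²ᵢ = 1.21² + 1.31² + 1.10² + 1.07² = 5.5351
Covariances σ_ij = r_ij · s_i · s_j:
  σ(X1,X2) = 0.27 × 1.21 × 1.31 = 0.4280
  σ(X1,X3) = 0.38 × 1.21 × 1.10 = 0.5058
  σ(X1,X4) = 0.26 × 1.21 × 1.07 = 0.3366
  σ(X2,X3) = 0.33 × 1.31 × 1.10 = 0.4755
  σ(X2,X4) = 0.54 × 1.31 × 1.07 = 0.7569
  σ(X3,X4) = 0.61 × 1.10 × 1.07 = 0.7180
σ²_T = Σσ²ᵢ + 2·Σσ_ij = 5.5351 + 2 × 3.2208 = 11.9767
α = (4/3)·(1 − 5.5351/11.9767) = 0.717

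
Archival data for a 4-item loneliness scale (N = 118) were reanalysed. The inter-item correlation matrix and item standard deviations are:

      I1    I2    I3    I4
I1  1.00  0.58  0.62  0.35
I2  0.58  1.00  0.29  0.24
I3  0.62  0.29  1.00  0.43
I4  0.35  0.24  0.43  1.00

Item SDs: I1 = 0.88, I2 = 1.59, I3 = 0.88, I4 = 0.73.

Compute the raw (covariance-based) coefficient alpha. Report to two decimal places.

Σσ²ᵢ = 0.88² + 1.59² + 0.88² + 0.73² = 4.6098
Covariances σ_ij = r_ij · s_i · s_j:
  σ(I1,I2) = 0.58 × 0.88 × 1.59 = 0.8115
  σ(I1,I3) = 0.62 × 0.88 × 0.88 = 0.4801
  σ(I1,I4) = 0.35 × 0.88 × 0.73 = 0.2248
  σ(I2,I3) = 0.29 × 1.59 × 0.88 = 0.4058
  σ(I2,I4) = 0.24 × 1.59 × 0.73 = 0.2786
  σ(I3,I4) = 0.43 × 0.88 × 0.73 = 0.2762
σ²_T = Σσ²ᵢ + 2·Σσ_ij = 4.6098 + 2 × 2.4770 = 9.5638
α = (4/3)·(1 − 4.6098/9.5638) = 0.69

coefficient alpha = 0.69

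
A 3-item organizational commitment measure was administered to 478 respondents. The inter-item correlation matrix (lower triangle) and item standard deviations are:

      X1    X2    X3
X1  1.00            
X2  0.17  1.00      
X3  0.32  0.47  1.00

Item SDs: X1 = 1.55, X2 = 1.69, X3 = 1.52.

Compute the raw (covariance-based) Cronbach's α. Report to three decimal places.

Σσ²ᵢ = 1.55² + 1.69² + 1.52² = 7.5690
Covariances σ_ij = r_ij · s_i · s_j:
  σ(X1,X2) = 0.17 × 1.55 × 1.69 = 0.4453
  σ(X1,X3) = 0.32 × 1.55 × 1.52 = 0.7539
  σ(X2,X3) = 0.47 × 1.69 × 1.52 = 1.2073
σ²_T = Σσ²ᵢ + 2·Σσ_ij = 7.5690 + 2 × 2.4065 = 12.3820
α = (3/2)·(1 − 7.5690/12.3820) = 0.583

Cronbach's α = 0.583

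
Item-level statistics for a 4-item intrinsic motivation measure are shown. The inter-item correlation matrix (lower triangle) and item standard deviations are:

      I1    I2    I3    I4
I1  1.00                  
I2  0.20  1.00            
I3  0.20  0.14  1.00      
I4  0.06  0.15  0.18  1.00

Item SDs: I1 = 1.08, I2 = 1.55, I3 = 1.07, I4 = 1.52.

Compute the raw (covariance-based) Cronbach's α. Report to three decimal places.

Σσ²ᵢ = 1.08² + 1.55² + 1.07² + 1.52² = 7.0242
Covariances σ_ij = r_ij · s_i · s_j:
  σ(I1,I2) = 0.20 × 1.08 × 1.55 = 0.3348
  σ(I1,I3) = 0.20 × 1.08 × 1.07 = 0.2311
  σ(I1,I4) = 0.06 × 1.08 × 1.52 = 0.0985
  σ(I2,I3) = 0.14 × 1.55 × 1.07 = 0.2322
  σ(I2,I4) = 0.15 × 1.55 × 1.52 = 0.3534
  σ(I3,I4) = 0.18 × 1.07 × 1.52 = 0.2928
σ²_T = Σσ²ᵢ + 2·Σσ_ij = 7.0242 + 2 × 1.5428 = 10.1098
α = (4/3)·(1 − 7.0242/10.1098) = 0.407

Cronbach's α = 0.407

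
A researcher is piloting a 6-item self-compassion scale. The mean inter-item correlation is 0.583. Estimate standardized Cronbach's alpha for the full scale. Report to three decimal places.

Standardized α = k·r̄ / (1 + (k−1)·r̄) = 6 × 0.583 / (1 + 5 × 0.583)
  = 3.4980 / 3.9150 = 0.893

α = 0.893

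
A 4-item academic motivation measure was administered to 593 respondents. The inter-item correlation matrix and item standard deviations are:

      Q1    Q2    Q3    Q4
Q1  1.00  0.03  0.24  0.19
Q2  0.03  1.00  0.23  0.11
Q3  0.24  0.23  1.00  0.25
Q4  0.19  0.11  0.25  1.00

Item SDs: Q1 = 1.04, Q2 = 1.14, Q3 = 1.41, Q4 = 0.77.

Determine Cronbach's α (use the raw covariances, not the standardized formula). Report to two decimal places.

Σσ²ᵢ = 1.04² + 1.14² + 1.41² + 0.77² = 4.9622
Covariances σ_ij = r_ij · s_i · s_j:
  σ(Q1,Q2) = 0.03 × 1.04 × 1.14 = 0.0356
  σ(Q1,Q3) = 0.24 × 1.04 × 1.41 = 0.3519
  σ(Q1,Q4) = 0.19 × 1.04 × 0.77 = 0.1522
  σ(Q2,Q3) = 0.23 × 1.14 × 1.41 = 0.3697
  σ(Q2,Q4) = 0.11 × 1.14 × 0.77 = 0.0966
  σ(Q3,Q4) = 0.25 × 1.41 × 0.77 = 0.2714
σ²_T = Σσ²ᵢ + 2·Σσ_ij = 4.9622 + 2 × 1.2774 = 7.5170
α = (4/3)·(1 − 4.9622/7.5170) = 0.45

α = 0.45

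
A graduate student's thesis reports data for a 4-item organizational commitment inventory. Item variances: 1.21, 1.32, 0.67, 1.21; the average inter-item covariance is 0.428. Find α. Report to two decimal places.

ΣVar(i) = 1.21 + 1.32 + 0.67 + 1.21 = 4.41
Sum of the 6 distinct covariances = 6 × 0.428 = 2.568
σ²_T = ΣVar(i) + 2·Σcov = 4.41 + 2 × 2.568 = 9.546
α = (4/3)·(1 − 4.41/9.546) = 0.72

α = 0.72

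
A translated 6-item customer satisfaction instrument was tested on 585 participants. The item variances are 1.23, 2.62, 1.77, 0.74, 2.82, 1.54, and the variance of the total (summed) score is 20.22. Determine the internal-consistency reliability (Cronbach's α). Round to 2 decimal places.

Cronbach's α = 0.56

Σσ²ᵢ = 1.23 + 2.62 + 1.77 + 0.74 + 2.82 + 1.54 = 10.72
α = (k/(k−1))·(1 − Σσ²ᵢ/σ²_total) = (6/5)·(1 − 10.72/20.22) = 0.56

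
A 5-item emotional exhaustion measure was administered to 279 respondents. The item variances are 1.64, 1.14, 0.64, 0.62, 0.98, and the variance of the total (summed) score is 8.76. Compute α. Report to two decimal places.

α = 0.53

ΣVar(i) = 1.64 + 1.14 + 0.64 + 0.62 + 0.98 = 5.02
α = (k/(k−1))·(1 − ΣVar(i)/Var(T)) = (5/4)·(1 − 5.02/8.76) = 0.53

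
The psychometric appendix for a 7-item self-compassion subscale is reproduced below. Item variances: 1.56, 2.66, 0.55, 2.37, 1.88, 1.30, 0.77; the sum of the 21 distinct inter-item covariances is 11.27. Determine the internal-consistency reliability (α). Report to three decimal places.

sum of item variances = 1.56 + 2.66 + 0.55 + 2.37 + 1.88 + 1.30 + 0.77 = 11.09
Sum of distinct covariances = 11.27
σ²_total = sum of item variances + 2·Σcov = 11.09 + 2 × 11.27 = 33.63
α = (7/6)·(1 − 11.09/33.63) = 0.782

α = 0.782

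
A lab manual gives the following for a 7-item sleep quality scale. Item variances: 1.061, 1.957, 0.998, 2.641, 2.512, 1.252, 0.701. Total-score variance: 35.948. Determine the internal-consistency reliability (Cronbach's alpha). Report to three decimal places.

α = 0.806

Σσ²ᵢ = 1.061 + 1.957 + 0.998 + 2.641 + 2.512 + 1.252 + 0.701 = 11.122
α = (k/(k−1))·(1 − Σσ²ᵢ/σ²_total) = (7/6)·(1 − 11.122/35.948) = 0.806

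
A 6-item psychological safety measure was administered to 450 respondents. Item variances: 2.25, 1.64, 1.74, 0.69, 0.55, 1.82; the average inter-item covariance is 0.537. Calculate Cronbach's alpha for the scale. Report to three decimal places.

Cronbach's alpha = 0.780

sum of item variances = 2.25 + 1.64 + 1.74 + 0.69 + 0.55 + 1.82 = 8.69
Sum of the 15 distinct covariances = 15 × 0.537 = 8.055
Var(T) = sum of item variances + 2·Σcov = 8.69 + 2 × 8.055 = 24.800
α = (6/5)·(1 − 8.69/24.800) = 0.780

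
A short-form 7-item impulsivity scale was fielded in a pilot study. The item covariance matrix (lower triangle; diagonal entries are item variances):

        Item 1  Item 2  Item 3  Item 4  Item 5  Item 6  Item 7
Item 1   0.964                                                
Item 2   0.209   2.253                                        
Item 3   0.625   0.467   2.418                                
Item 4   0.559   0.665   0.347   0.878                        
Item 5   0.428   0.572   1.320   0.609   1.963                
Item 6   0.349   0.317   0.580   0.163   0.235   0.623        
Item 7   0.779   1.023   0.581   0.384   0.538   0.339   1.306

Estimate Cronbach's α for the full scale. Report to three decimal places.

Cronbach's α = 0.794

ΣVar(i) = 0.964 + 2.253 + 2.418 + 0.878 + 1.963 + 0.623 + 1.306 = 10.405
Sum of off-diagonal covariances = 11.089
σ²_T = 10.405 + 2 × 11.089 = 32.583
α = (k/(k−1))·(1 − ΣVar(i)/σ²_T) = (7/6)·(1 − 10.405/32.583) = 0.794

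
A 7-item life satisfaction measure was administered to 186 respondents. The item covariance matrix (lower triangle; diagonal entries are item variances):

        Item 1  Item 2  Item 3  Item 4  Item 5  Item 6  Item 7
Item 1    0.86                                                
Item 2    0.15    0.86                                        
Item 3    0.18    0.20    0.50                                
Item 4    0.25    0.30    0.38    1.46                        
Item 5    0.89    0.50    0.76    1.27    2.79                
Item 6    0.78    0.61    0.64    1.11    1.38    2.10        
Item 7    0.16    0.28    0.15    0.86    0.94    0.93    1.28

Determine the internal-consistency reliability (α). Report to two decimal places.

ΣVar(i) = 0.86 + 0.86 + 0.50 + 1.46 + 2.79 + 2.10 + 1.28 = 9.85
Sum of off-diagonal covariances = 12.72
Var(T) = 9.85 + 2 × 12.72 = 35.29
α = (k/(k−1))·(1 − ΣVar(i)/Var(T)) = (7/6)·(1 − 9.85/35.29) = 0.84

α = 0.84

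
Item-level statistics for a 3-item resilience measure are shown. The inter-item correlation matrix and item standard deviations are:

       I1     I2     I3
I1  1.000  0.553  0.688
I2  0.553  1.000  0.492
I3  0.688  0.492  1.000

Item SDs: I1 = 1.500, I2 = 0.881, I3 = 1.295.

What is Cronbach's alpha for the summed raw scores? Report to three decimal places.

Σσ²ᵢ = 1.500² + 0.881² + 1.295² = 4.7032
Covariances σ_ij = r_ij · s_i · s_j:
  σ(I1,I2) = 0.553 × 1.500 × 0.881 = 0.7308
  σ(I1,I3) = 0.688 × 1.500 × 1.295 = 1.3364
  σ(I2,I3) = 0.492 × 0.881 × 1.295 = 0.5613
σ²_T = Σσ²ᵢ + 2·Σσ_ij = 4.7032 + 2 × 2.6285 = 9.9602
α = (3/2)·(1 − 4.7032/9.9602) = 0.792

Cronbach's alpha = 0.792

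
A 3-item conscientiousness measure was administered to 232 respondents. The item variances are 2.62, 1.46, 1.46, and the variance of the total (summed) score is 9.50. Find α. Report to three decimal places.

Σσᵢ² = 2.62 + 1.46 + 1.46 = 5.54
α = (k/(k−1))·(1 − Σσᵢ²/σ²_total) = (3/2)·(1 − 5.54/9.50) = 0.625

α = 0.625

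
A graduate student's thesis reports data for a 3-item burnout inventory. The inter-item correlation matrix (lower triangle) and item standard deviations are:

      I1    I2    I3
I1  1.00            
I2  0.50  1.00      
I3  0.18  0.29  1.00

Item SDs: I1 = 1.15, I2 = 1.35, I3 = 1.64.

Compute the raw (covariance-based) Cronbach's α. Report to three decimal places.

α = 0.564

Σσ²ᵢ = 1.15² + 1.35² + 1.64² = 5.8346
Covariances σ_ij = r_ij · s_i · s_j:
  σ(I1,I2) = 0.50 × 1.15 × 1.35 = 0.7762
  σ(I1,I3) = 0.18 × 1.15 × 1.64 = 0.3395
  σ(I2,I3) = 0.29 × 1.35 × 1.64 = 0.6421
σ²_T = Σσ²ᵢ + 2·Σσ_ij = 5.8346 + 2 × 1.7578 = 9.3502
α = (3/2)·(1 − 5.8346/9.3502) = 0.564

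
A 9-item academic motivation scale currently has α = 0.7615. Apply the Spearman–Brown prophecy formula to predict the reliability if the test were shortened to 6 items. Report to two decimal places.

predicted reliability = 0.68

Length factor m = 6/9 = 0.6667
α' = m·α / (1 − (1−m)·α)
   = 6/9 × 0.7615 / (1 − (1 − 6/9) × 0.7615)
   = 0.5077 / 0.7462 = 0.68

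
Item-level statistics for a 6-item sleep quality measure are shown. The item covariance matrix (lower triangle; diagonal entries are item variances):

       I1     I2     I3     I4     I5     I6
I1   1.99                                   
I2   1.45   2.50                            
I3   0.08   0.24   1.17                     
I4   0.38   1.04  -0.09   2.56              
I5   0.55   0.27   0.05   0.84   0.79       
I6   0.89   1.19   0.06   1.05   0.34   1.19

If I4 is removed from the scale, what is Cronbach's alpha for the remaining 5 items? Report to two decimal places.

Remaining items: I1, I2, I3, I5, I6 (k = 5).
Σσᵢ² = 1.99 + 2.50 + 1.17 + 0.79 + 1.19 = 7.64
σ²_T = 7.64 + 2 × 5.12 = 17.88
α (item deleted) = (5/4)·(1 − 7.64/17.88) = 0.72

Cronbach's alpha = 0.72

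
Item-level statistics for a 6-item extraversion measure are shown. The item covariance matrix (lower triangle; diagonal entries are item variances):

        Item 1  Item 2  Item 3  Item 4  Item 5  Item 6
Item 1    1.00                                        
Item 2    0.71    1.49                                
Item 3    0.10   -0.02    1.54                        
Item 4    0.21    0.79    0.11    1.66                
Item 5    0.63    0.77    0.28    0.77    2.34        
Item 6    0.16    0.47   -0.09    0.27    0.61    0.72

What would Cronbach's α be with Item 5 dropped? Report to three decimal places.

Remaining items: Item 1, Item 2, Item 3, Item 4, Item 6 (k = 5).
Σσᵢ² = 1.00 + 1.49 + 1.54 + 1.66 + 0.72 = 6.41
σ²_total = 6.41 + 2 × 2.71 = 11.83
α (item deleted) = (5/4)·(1 − 6.41/11.83) = 0.573

α = 0.573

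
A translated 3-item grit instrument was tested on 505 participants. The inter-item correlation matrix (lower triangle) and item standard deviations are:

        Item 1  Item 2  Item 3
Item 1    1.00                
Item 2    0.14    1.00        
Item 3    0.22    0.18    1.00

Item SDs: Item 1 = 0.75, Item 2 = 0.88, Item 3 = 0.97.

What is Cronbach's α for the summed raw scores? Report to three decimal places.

Σσ²ᵢ = 0.75² + 0.88² + 0.97² = 2.2778
Covariances σ_ij = r_ij · s_i · s_j:
  σ(Item 1,Item 2) = 0.14 × 0.75 × 0.88 = 0.0924
  σ(Item 1,Item 3) = 0.22 × 0.75 × 0.97 = 0.1600
  σ(Item 2,Item 3) = 0.18 × 0.88 × 0.97 = 0.1536
σ²_T = Σσ²ᵢ + 2·Σσ_ij = 2.2778 + 2 × 0.4060 = 3.0898
α = (3/2)·(1 − 2.2778/3.0898) = 0.394

α = 0.394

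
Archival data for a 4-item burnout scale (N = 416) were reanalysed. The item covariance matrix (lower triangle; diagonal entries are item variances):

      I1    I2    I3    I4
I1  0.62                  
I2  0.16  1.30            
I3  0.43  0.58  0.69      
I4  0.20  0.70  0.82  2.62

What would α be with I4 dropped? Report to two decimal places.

Remaining items: I1, I2, I3 (k = 3).
ΣVar(i) = 0.62 + 1.30 + 0.69 = 2.61
total variance = 2.61 + 2 × 1.17 = 4.95
α (item deleted) = (3/2)·(1 − 2.61/4.95) = 0.71

α = 0.71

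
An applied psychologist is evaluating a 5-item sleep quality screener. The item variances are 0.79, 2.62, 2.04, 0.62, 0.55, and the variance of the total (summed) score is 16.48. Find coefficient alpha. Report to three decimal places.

coefficient alpha = 0.748

ΣVar(i) = 0.79 + 2.62 + 2.04 + 0.62 + 0.55 = 6.62
α = (k/(k−1))·(1 − ΣVar(i)/σ²_T) = (5/4)·(1 − 6.62/16.48) = 0.748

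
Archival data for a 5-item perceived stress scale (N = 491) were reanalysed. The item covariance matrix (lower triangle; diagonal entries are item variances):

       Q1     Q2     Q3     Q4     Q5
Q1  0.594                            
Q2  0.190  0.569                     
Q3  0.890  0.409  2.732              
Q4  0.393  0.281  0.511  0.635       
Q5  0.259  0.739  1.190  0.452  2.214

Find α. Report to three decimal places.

Σσ²ᵢ = 0.594 + 0.569 + 2.732 + 0.635 + 2.214 = 6.744
Sum of the distinct covariances = 5.314
Var(T) = 6.744 + 2 × 5.314 = 17.372
α = (k/(k−1))·(1 − Σσ²ᵢ/Var(T)) = (5/4)·(1 − 6.744/17.372) = 0.765

α = 0.765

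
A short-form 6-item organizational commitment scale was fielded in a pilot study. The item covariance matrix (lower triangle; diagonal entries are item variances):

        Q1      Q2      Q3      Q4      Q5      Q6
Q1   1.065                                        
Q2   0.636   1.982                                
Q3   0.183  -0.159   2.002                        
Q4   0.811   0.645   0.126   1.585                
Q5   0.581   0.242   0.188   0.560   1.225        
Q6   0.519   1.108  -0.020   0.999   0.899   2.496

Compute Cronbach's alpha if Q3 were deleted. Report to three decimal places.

α = 0.783

Remaining items: Q1, Q2, Q4, Q5, Q6 (k = 5).
Σσ²ᵢ = 1.065 + 1.982 + 1.585 + 1.225 + 2.496 = 8.353
total variance = 8.353 + 2 × 7.000 = 22.353
α (item deleted) = (5/4)·(1 − 8.353/22.353) = 0.783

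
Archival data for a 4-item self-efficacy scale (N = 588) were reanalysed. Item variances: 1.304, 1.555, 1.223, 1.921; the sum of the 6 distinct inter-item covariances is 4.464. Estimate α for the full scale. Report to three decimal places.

α = 0.797

ΣVar(i) = 1.304 + 1.555 + 1.223 + 1.921 = 6.003
Sum of distinct covariances = 4.464
total variance = ΣVar(i) + 2·Σcov = 6.003 + 2 × 4.464 = 14.931
α = (4/3)·(1 − 6.003/14.931) = 0.797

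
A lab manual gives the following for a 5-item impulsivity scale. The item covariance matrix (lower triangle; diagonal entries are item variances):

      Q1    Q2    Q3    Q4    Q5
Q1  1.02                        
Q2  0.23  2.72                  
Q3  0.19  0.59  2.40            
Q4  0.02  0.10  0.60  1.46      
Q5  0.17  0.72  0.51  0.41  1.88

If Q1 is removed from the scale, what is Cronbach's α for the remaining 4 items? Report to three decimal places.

α = 0.546

Remaining items: Q2, Q3, Q4, Q5 (k = 4).
Σσᵢ² = 2.72 + 2.40 + 1.46 + 1.88 = 8.46
σ²_T = 8.46 + 2 × 2.93 = 14.32
α (item deleted) = (4/3)·(1 − 8.46/14.32) = 0.546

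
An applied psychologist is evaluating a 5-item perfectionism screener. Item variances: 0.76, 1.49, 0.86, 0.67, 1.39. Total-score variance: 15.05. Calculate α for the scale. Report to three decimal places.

α = 0.821

Σσᵢ² = 0.76 + 1.49 + 0.86 + 0.67 + 1.39 = 5.17
α = (k/(k−1))·(1 − Σσᵢ²/σ²_total) = (5/4)·(1 − 5.17/15.05) = 0.821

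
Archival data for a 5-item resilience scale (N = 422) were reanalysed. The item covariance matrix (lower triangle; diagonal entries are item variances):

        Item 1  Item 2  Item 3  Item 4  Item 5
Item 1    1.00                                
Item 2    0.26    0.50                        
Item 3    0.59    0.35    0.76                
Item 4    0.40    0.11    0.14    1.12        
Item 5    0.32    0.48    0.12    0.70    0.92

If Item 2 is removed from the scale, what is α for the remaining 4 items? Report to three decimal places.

Remaining items: Item 1, Item 3, Item 4, Item 5 (k = 4).
ΣVar(i) = 1.00 + 0.76 + 1.12 + 0.92 = 3.80
σ²_T = 3.80 + 2 × 2.27 = 8.34
α (item deleted) = (4/3)·(1 − 3.80/8.34) = 0.726

α = 0.726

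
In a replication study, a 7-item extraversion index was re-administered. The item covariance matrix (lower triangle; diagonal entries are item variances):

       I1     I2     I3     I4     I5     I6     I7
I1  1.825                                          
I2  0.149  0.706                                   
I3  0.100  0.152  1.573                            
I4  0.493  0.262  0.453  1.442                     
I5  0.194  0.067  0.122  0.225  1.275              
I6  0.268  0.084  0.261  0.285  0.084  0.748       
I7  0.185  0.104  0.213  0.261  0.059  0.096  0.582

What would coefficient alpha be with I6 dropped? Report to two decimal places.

coefficient alpha = 0.54

Remaining items: I1, I2, I3, I4, I5, I7 (k = 6).
Σσ²ᵢ = 1.825 + 0.706 + 1.573 + 1.442 + 1.275 + 0.582 = 7.403
σ²_total = 7.403 + 2 × 3.039 = 13.481
α (item deleted) = (6/5)·(1 − 7.403/13.481) = 0.54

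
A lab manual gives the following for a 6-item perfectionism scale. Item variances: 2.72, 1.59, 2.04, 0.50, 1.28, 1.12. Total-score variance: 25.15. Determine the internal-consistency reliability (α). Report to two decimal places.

α = 0.76

ΣVar(i) = 2.72 + 1.59 + 2.04 + 0.50 + 1.28 + 1.12 = 9.25
α = (k/(k−1))·(1 − ΣVar(i)/total variance) = (6/5)·(1 − 9.25/25.15) = 0.76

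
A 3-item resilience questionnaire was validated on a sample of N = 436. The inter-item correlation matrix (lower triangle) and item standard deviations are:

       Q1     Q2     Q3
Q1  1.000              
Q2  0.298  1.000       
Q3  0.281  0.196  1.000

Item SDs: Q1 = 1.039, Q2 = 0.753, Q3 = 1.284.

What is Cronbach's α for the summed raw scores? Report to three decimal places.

Σσ²ᵢ = 1.039² + 0.753² + 1.284² = 3.2952
Covariances σ_ij = r_ij · s_i · s_j:
  σ(Q1,Q2) = 0.298 × 1.039 × 0.753 = 0.2331
  σ(Q1,Q3) = 0.281 × 1.039 × 1.284 = 0.3749
  σ(Q2,Q3) = 0.196 × 0.753 × 1.284 = 0.1895
σ²_T = Σσ²ᵢ + 2·Σσ_ij = 3.2952 + 2 × 0.7975 = 4.8902
α = (3/2)·(1 − 3.2952/4.8902) = 0.489

α = 0.489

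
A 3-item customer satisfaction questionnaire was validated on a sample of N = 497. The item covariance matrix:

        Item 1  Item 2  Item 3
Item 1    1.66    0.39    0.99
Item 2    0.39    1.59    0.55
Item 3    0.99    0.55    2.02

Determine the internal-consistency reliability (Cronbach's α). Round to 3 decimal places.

Σσ²ᵢ = 1.66 + 1.59 + 2.02 = 5.27
Sum of off-diagonal covariances = 1.93
σ²_T = 5.27 + 2 × 1.93 = 9.13
α = (k/(k−1))·(1 − Σσ²ᵢ/σ²_T) = (3/2)·(1 − 5.27/9.13) = 0.634

Cronbach's α = 0.634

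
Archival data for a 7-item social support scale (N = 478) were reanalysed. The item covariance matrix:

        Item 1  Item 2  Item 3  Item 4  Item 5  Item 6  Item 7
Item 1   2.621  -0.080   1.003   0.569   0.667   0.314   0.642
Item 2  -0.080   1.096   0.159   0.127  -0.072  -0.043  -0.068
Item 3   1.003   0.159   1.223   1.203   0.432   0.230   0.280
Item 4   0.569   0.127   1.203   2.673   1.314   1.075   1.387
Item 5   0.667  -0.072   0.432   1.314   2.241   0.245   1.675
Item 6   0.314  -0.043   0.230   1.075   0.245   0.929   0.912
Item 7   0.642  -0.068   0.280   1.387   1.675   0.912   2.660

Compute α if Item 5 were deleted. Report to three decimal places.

α = 0.695

Remaining items: Item 1, Item 2, Item 3, Item 4, Item 6, Item 7 (k = 6).
ΣVar(i) = 2.621 + 1.096 + 1.223 + 2.673 + 0.929 + 2.660 = 11.202
Var(T) = 11.202 + 2 × 7.710 = 26.622
α (item deleted) = (6/5)·(1 − 11.202/26.622) = 0.695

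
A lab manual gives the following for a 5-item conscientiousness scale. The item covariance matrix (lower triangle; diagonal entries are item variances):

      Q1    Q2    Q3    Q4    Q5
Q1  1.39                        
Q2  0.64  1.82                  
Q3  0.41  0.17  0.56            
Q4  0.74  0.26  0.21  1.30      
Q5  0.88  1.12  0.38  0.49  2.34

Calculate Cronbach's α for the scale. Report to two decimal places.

ΣVar(i) = 1.39 + 1.82 + 0.56 + 1.30 + 2.34 = 7.41
Sum of off-diagonal covariances = 5.30
total variance = 7.41 + 2 × 5.30 = 18.01
α = (k/(k−1))·(1 − ΣVar(i)/total variance) = (5/4)·(1 − 7.41/18.01) = 0.74

α = 0.74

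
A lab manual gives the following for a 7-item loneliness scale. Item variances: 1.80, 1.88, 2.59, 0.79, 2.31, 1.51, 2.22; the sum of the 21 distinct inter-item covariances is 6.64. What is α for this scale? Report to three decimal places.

Σσᵢ² = 1.80 + 1.88 + 2.59 + 0.79 + 2.31 + 1.51 + 2.22 = 13.10
Sum of distinct covariances = 6.64
σ²_T = Σσᵢ² + 2·Σcov = 13.10 + 2 × 6.64 = 26.38
α = (7/6)·(1 − 13.10/26.38) = 0.587

α = 0.587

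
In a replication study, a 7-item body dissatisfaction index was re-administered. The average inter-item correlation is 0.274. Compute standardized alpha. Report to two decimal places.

Standardized α = k·r̄ / (1 + (k−1)·r̄) = 7 × 0.274 / (1 + 6 × 0.274)
  = 1.9180 / 2.6440 = 0.73

standardized alpha = 0.73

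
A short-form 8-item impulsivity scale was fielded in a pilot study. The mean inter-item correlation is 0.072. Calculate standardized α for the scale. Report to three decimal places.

α = 0.383

Standardized α = k·r̄ / (1 + (k−1)·r̄) = 8 × 0.072 / (1 + 7 × 0.072)
  = 0.5760 / 1.5040 = 0.383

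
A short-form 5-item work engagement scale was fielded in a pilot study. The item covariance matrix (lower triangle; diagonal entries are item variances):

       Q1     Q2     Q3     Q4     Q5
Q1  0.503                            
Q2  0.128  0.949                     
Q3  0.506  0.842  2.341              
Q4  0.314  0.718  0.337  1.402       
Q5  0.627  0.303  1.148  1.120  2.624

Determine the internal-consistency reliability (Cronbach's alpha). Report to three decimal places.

Cronbach's alpha = 0.759

ΣVar(i) = 0.503 + 0.949 + 2.341 + 1.402 + 2.624 = 7.819
Sum of off-diagonal covariances = 6.043
Var(T) = 7.819 + 2 × 6.043 = 19.905
α = (k/(k−1))·(1 − ΣVar(i)/Var(T)) = (5/4)·(1 − 7.819/19.905) = 0.759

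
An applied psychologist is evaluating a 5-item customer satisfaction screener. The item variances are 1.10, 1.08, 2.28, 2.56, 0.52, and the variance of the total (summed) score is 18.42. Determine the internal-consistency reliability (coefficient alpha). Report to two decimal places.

Σσᵢ² = 1.10 + 1.08 + 2.28 + 2.56 + 0.52 = 7.54
α = (k/(k−1))·(1 − Σσᵢ²/Var(T)) = (5/4)·(1 − 7.54/18.42) = 0.74

α = 0.74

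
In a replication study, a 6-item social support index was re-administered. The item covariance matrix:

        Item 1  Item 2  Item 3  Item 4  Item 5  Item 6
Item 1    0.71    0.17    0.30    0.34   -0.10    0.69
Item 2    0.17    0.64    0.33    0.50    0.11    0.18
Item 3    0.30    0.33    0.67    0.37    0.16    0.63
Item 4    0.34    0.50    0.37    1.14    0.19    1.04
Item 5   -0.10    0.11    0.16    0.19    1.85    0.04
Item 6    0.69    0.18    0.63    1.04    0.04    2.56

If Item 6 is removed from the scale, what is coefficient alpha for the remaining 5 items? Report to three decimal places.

Remaining items: Item 1, Item 2, Item 3, Item 4, Item 5 (k = 5).
Σσ²ᵢ = 0.71 + 0.64 + 0.67 + 1.14 + 1.85 = 5.01
σ²_total = 5.01 + 2 × 2.37 = 9.75
α (item deleted) = (5/4)·(1 − 5.01/9.75) = 0.608

α = 0.608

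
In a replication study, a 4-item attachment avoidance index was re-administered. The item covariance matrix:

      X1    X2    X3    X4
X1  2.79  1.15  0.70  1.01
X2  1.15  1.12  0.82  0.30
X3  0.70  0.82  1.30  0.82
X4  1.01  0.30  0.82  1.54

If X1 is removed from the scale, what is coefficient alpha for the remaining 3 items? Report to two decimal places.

Remaining items: X2, X3, X4 (k = 3).
Σσᵢ² = 1.12 + 1.30 + 1.54 = 3.96
Var(T) = 3.96 + 2 × 1.94 = 7.84
α (item deleted) = (3/2)·(1 − 3.96/7.84) = 0.74

α = 0.74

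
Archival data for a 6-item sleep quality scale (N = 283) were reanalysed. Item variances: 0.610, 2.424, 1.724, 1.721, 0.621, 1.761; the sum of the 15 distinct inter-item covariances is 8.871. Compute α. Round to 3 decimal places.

Σσᵢ² = 0.610 + 2.424 + 1.724 + 1.721 + 0.621 + 1.761 = 8.861
Sum of distinct covariances = 8.871
total variance = Σσᵢ² + 2·Σcov = 8.861 + 2 × 8.871 = 26.603
α = (6/5)·(1 − 8.861/26.603) = 0.800

α = 0.800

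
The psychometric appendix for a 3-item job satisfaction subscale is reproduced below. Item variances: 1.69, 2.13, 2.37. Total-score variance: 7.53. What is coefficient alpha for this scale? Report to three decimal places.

coefficient alpha = 0.267

sum of item variances = 1.69 + 2.13 + 2.37 = 6.19
α = (k/(k−1))·(1 − sum of item variances/Var(T)) = (3/2)·(1 − 6.19/7.53) = 0.267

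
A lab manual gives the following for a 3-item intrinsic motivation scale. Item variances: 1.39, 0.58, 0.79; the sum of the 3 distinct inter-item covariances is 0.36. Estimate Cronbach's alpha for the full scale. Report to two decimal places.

sum of item variances = 1.39 + 0.58 + 0.79 = 2.76
Sum of distinct covariances = 0.36
Var(T) = sum of item variances + 2·Σcov = 2.76 + 2 × 0.36 = 3.48
α = (3/2)·(1 − 2.76/3.48) = 0.31

α = 0.31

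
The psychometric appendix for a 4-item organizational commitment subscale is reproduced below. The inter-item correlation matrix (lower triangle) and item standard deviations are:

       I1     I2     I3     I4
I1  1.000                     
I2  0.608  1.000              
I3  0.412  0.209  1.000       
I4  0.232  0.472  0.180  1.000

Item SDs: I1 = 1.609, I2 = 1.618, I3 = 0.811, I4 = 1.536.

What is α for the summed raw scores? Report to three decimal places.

Σσ²ᵢ = 1.609² + 1.618² + 0.811² + 1.536² = 8.2238
Covariances σ_ij = r_ij · s_i · s_j:
  σ(I1,I2) = 0.608 × 1.609 × 1.618 = 1.5828
  σ(I1,I3) = 0.412 × 1.609 × 0.811 = 0.5376
  σ(I1,I4) = 0.232 × 1.609 × 1.536 = 0.5734
  σ(I2,I3) = 0.209 × 1.618 × 0.811 = 0.2742
  σ(I2,I4) = 0.472 × 1.618 × 1.536 = 1.1730
  σ(I3,I4) = 0.180 × 0.811 × 1.536 = 0.2242
σ²_T = Σσ²ᵢ + 2·Σσ_ij = 8.2238 + 2 × 4.3652 = 16.9542
α = (4/3)·(1 − 8.2238/16.9542) = 0.687

α = 0.687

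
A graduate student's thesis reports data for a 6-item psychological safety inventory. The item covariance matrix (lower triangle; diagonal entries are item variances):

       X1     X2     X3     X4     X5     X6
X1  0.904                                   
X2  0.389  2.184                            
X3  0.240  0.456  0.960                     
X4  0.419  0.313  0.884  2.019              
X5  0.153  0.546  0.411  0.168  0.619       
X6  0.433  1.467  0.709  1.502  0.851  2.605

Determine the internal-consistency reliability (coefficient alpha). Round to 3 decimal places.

α = 0.790

Σσᵢ² = 0.904 + 2.184 + 0.960 + 2.019 + 0.619 + 2.605 = 9.291
Σ_{i<j} σ_ij = 8.941
σ²_T = 9.291 + 2 × 8.941 = 27.173
α = (k/(k−1))·(1 − Σσᵢ²/σ²_T) = (6/5)·(1 − 9.291/27.173) = 0.790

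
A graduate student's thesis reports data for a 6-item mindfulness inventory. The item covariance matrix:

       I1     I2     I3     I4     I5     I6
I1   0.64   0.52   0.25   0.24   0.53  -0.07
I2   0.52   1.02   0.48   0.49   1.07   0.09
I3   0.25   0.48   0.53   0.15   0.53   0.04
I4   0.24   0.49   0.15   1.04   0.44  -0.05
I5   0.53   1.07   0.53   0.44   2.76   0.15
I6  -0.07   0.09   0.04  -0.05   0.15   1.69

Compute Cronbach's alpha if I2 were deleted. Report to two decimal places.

α = 0.50

Remaining items: I1, I3, I4, I5, I6 (k = 5).
ΣVar(i) = 0.64 + 0.53 + 1.04 + 2.76 + 1.69 = 6.66
Var(T) = 6.66 + 2 × 2.21 = 11.08
α (item deleted) = (5/4)·(1 − 6.66/11.08) = 0.50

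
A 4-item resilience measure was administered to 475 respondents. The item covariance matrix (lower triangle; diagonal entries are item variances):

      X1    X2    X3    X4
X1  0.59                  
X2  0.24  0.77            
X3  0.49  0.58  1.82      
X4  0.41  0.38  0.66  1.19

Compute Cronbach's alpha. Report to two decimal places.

Σσᵢ² = 0.59 + 0.77 + 1.82 + 1.19 = 4.37
Sum of off-diagonal covariances = 2.76
Var(T) = 4.37 + 2 × 2.76 = 9.89
α = (k/(k−1))·(1 − Σσᵢ²/Var(T)) = (4/3)·(1 − 4.37/9.89) = 0.74

α = 0.74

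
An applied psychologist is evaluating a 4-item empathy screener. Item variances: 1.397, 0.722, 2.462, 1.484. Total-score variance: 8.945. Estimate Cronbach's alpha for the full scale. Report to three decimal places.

α = 0.429

Σσ²ᵢ = 1.397 + 0.722 + 2.462 + 1.484 = 6.065
α = (k/(k−1))·(1 − Σσ²ᵢ/σ²_total) = (4/3)·(1 − 6.065/8.945) = 0.429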